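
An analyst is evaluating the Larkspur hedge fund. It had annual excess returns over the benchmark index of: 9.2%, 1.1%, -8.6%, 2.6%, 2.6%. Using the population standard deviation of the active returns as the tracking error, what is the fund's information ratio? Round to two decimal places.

0.24

Mean return r̄ = 6.90 / 5 = 1.3800%
Σ(r − r̄)² = (9.2 − 1.3800)² + (1.1 − 1.3800)² + … = 163.8080
population σ = √(163.8080 / 5) = √32.7616 = 5.7238%
IR = r̄ / tracking error = 1.3800 / 5.7238 = 0.2411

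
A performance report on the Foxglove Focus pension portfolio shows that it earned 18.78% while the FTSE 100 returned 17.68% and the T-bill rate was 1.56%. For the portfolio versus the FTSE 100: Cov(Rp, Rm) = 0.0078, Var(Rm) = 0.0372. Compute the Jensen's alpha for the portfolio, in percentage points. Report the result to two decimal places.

β = Cov / Var = 0.0078 / 0.0372 = 0.2097
E[R] = Rf + β(Rm − Rf) = 1.56% + 0.2097 × (17.68% − 1.56%) = 4.9404%
α = Rp − E[R] = 18.78% − 4.9404% = 13.8396

13.84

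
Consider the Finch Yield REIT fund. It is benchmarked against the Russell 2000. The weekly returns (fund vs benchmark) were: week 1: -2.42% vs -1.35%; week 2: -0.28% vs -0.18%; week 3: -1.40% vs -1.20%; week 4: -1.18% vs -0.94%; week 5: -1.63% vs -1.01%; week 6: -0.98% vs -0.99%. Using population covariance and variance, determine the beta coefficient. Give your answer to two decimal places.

1.54

r̄p = -1.3150%,  r̄m = -0.9450%
Cov = Σ(rp − r̄p)(rm − r̄m) / 6 = 0.2112
Var(rm) = Σ(rm − r̄m)² / 6 = 0.1368
β = Cov / Var = 0.2112 / 0.1368 = 1.5439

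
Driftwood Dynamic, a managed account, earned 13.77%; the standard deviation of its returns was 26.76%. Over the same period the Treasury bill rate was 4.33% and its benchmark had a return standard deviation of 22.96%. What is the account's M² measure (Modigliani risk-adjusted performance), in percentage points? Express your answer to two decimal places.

12.43

Sharpe = (Rp − Rf) / σp = (13.77% − 4.33%) / 26.76% = 0.3528
M² = Rf + Sharpe × σm = 4.33% + 0.3528 × 22.96% = 12.4303%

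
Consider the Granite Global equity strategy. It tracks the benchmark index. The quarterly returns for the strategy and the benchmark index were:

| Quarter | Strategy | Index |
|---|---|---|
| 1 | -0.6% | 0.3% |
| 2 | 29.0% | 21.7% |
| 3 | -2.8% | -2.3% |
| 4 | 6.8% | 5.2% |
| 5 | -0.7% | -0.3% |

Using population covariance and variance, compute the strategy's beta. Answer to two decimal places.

r̄p = 6.3400%,  r̄m = 4.9200%
Cov = Σ(rp − r̄p)(rm − r̄m) / 5 = 103.0332
Var(rm) = Σ(rm − r̄m)² / 5 = 76.4736
β = Cov / Var = 103.0332 / 76.4736 = 1.3473

1.35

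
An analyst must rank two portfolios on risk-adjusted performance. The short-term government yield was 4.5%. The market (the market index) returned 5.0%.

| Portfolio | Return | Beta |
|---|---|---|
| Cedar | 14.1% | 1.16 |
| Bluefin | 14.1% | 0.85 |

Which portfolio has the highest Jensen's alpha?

Cedar: α = 14.1% − [4.5% + 1.16 × (5.0% − 4.5%)] = 9.020
Bluefin: α = 14.1% − [4.5% + 0.85 × (5.0% − 4.5%)] = 9.175
Highest: Bluefin (9.175).

Bluefin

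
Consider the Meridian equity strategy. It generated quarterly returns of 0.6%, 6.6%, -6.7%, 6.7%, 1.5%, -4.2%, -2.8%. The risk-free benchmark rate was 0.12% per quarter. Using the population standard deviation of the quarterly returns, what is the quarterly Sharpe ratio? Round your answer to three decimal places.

μ = (0.6 + 6.6 − 6.7 + 6.7 + 1.5 − 4.2 − 2.8) / 7 = 1.70 / 7 = 0.2429%
Population σ = √[Σ(r − μ)² / 7] = √[161.0171 / 7] = √23.0024 = 4.7961%
Sharpe = (μ − rf) / σ = (0.2429 − 0.12) / 4.7961 = 0.1229 / 4.7961 = 0.0256

0.026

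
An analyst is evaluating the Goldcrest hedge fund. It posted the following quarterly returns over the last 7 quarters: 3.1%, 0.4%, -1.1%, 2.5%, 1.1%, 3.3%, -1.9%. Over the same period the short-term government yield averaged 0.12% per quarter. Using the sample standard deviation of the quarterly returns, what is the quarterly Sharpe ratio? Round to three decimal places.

r̄ = (3.1 + 0.4 − 1.1 + 2.5 + 1.1 + 3.3 − 1.9) / 7 = 1.0571%
Σ(r − r̄)² = (3.1 − 1.0571)² + (0.4 − 1.0571)² + … = 25.1171
σ = √[25.1171 / 6] = 2.0460%
Sharpe = (r̄ − rf) / σ = (1.0571 − 0.12) / 2.0460 = 0.9371 / 2.0460 = 0.4580

0.458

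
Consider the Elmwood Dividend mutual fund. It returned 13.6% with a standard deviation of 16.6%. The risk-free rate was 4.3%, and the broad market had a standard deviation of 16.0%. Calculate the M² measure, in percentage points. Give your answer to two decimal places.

13.26

Sharpe = (Rp − Rf) / σp = (13.6% − 4.3%) / 16.6% = 0.5602
M² = Rf + Sharpe × σm = 4.3% + 0.5602 × 16.0% = 13.2632%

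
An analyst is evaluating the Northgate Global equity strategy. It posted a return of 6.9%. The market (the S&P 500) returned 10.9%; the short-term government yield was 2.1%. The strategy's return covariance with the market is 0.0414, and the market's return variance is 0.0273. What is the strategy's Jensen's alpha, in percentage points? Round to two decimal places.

-8.55

β = Cov / Var = 0.0414 / 0.0273 = 1.5165
E[R] = Rf + β(Rm − Rf) = 2.1% + 1.5165 × (10.9% − 2.1%) = 15.4452%
α = Rp − E[R] = 6.9% − 15.4452% = -8.5452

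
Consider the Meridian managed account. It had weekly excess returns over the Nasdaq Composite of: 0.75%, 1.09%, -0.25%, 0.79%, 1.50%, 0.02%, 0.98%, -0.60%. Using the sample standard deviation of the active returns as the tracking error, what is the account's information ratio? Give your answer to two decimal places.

μ = (0.75 + 1.09 − 0.25 + 0.79 + 1.5 + 0.02 + 0.98 − 0.6) / 8 = 0.5350%
Σ(r − μ)² = 3.7182; sample σ = √(3.7182/7) = 0.7288%
IR = μ / tracking error = 0.5350 / 0.7288 = 0.7341

0.73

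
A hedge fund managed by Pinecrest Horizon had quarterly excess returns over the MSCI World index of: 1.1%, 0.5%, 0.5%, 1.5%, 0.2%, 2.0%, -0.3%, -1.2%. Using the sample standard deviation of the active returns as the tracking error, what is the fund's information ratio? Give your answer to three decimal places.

Mean return r̄ = 4.30 / 8 = 0.5375%
Σ(r − r̄)² = 7.2188; sample σ = √(7.2188/7) = 1.0155%
IR = r̄ / tracking error = 0.5375 / 1.0155 = 0.5293

0.529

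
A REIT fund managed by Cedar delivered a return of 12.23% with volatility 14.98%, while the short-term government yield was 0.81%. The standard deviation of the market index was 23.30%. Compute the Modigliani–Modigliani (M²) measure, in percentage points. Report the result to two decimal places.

18.57

Sharpe = (Rp − Rf) / σp = (12.23% − 0.81%) / 14.98% = 0.7623
M² = Rf + Sharpe × σm = 0.81% + 0.7623 × 23.30% = 18.5716%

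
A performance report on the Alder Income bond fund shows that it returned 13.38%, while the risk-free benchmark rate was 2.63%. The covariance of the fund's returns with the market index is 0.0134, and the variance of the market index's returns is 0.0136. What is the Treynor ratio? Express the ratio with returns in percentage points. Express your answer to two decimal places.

10.91

β = Cov / Var = 0.0134 / 0.0136 = 0.9853
Treynor = (Rp − Rf) / β = (13.38% − 2.63%) / 0.9853 = 10.75 / 0.9853 = 10.9104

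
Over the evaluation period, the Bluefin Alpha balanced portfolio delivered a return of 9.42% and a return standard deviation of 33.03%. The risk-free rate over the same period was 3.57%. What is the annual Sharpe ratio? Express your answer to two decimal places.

Sharpe = (Rp − Rf) / σp = (9.42% − 3.57%) / 33.03% = 5.85% / 33.03% = 0.1771

0.18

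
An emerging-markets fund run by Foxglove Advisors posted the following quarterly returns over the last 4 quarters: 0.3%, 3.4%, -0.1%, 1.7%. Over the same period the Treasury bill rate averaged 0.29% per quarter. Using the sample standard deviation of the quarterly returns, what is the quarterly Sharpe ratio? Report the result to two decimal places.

r̄ = (0.3 + 3.4 − 0.1 + 1.7) / 4 = 5.30 / 4 = 1.3250%
Sample std dev = √[7.5275 / 3] = 1.5840%
Sharpe = (r̄ − rf) / σ = (1.3250 − 0.29) / 1.5840 = 1.0350 / 1.5840 = 0.6534

0.65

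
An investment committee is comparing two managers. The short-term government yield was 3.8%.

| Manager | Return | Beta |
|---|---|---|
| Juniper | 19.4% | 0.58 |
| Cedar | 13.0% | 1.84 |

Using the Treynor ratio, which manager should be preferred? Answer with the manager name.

Juniper

Juniper: Treynor = (19.4% − 3.8%) / 0.58 = 26.897
Cedar: Treynor = (13.0% − 3.8%) / 1.84 = 5.000
Highest: Juniper (26.897).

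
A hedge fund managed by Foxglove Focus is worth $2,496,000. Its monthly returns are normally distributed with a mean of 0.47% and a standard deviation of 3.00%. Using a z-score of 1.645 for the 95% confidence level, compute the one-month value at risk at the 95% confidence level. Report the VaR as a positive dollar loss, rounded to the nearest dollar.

$111,446

Return at the 95% tail: μ − z·σ = 0.47% − 1.645 × 3.00% = 0.47 − 4.9350 = -4.4650%
VaR = −(-4.4650%) × $2,496,000 = 4.4650% × $2,496,000 = $111,446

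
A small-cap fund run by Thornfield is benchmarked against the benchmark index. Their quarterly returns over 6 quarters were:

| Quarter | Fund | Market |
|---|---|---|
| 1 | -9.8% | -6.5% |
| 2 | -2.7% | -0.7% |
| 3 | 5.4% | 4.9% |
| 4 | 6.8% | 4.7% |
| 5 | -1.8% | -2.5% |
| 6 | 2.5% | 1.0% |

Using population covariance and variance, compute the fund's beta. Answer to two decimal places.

1.36

r̄p = 0.0667%,  r̄m = 0.1500%
Cov = Σ(rp − r̄p)(rm − r̄m) / 6 = 21.8250
Var(rm) = Σ(rm − r̄m)² / 6 = 15.9925
β = Cov / Var = 21.8250 / 15.9925 = 1.3647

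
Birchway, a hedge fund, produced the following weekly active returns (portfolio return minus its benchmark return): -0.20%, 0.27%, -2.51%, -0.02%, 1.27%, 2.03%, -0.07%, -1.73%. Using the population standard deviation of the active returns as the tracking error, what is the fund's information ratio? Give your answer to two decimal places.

Mean return r̄ = -0.960 / 8 = -0.1200%
Σ(r − r̄)² = 15.0298; population σ = √(15.0298/8) = 1.3707%
IR = r̄ / tracking error = -0.1200 / 1.3707 = -0.0875

-0.09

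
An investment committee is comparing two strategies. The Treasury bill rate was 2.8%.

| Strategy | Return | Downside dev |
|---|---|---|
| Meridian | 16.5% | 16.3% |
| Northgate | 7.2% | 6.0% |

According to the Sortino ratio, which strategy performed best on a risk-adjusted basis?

Meridian

Meridian: Sortino ratio = (16.5% − 2.8%) / 16.3% = 0.840
Northgate: Sortino ratio = (7.2% − 2.8%) / 6.0% = 0.733
Highest: Meridian (0.840).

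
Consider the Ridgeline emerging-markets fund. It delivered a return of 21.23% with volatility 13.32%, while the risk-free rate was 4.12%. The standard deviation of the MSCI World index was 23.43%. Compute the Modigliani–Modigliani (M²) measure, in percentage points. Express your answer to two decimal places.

Sharpe = (Rp − Rf) / σp = (21.23% − 4.12%) / 13.32% = 1.2845
M² = Rf + Sharpe × σm = 4.12% + 1.2845 × 23.43% = 34.2158%

34.22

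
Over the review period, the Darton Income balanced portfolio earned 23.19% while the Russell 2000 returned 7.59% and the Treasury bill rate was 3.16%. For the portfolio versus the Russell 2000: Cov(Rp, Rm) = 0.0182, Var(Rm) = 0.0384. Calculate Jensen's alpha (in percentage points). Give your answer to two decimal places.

17.93

β = Cov / Var = 0.0182 / 0.0384 = 0.4740
E[R] = Rf + β(Rm − Rf) = 3.16% + 0.4740 × (7.59% − 3.16%) = 5.2598%
α = Rp − E[R] = 23.19% − 5.2598% = 17.9302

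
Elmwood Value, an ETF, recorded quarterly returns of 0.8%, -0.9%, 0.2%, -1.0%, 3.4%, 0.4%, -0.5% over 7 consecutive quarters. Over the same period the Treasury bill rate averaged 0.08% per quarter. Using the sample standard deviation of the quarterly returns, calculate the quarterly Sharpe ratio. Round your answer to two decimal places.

0.17

r̄ = (0.8 − 0.9 + 0.2 − 1 + 3.4 + 0.4 − 0.5) / 7 = 0.3429%
Σ(r − r̄)² = 13.6371; sample σ = √(13.6371/6) = 1.5076%
Sharpe = (r̄ − rf) / σ = (0.3429 − 0.08) / 1.5076 = 0.2629 / 1.5076 = 0.1744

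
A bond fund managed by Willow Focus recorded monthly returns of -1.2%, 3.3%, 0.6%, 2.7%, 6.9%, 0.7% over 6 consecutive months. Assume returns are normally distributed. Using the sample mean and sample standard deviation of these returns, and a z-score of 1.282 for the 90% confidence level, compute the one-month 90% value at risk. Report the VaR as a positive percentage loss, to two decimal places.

1.46

r̄ = (-1.2 + 3.3 + 0.6 + 2.7 + 6.9 + 0.7) / 6 = 2.1667%
Σ(r − r̄)² = (-1.2 − 2.1667)² + (3.3 − 2.1667)² + (0.6 − 2.1667)² + … = 39.9133
sample σ = √(39.9133 / 5) = √7.9827 = 2.8254%
VaR = −(r̄ − z·σ) = −(2.1667 − 1.282 × 2.8254) = −(-1.4555) = 1.4555%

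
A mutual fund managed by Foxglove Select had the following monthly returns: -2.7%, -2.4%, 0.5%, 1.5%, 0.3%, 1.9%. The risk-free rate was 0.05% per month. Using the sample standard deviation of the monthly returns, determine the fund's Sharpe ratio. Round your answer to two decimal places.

r̄ = (-2.7 − 2.4 + 0.5 + 1.5 + 0.3 + 1.9) / 6 = -0.90 / 6 = -0.1500%
Σ(r − r̄)² = (-2.7 − (-0.1500))² + (-2.4 − (-0.1500))² + (0.5 − (-0.1500))² + … = 19.1150
sample σ = √(19.1150 / 5) = √3.8230 = 1.9552%
Sharpe = (r̄ − rf) / σ = (-0.1500 − 0.05) / 1.9552 = -0.2000 / 1.9552 = -0.1023

-0.10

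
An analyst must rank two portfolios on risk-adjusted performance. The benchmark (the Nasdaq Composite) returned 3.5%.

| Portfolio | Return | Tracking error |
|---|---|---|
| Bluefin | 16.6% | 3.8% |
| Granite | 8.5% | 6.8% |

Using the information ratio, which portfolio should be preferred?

Bluefin: IR = (16.6% − 3.5%) / 3.8% = 3.447
Granite: IR = (8.5% − 3.5%) / 6.8% = 0.735
Highest: Bluefin (3.447).

Bluefin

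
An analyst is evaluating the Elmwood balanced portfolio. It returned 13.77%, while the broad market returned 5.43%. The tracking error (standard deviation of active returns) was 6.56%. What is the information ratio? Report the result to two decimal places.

1.27

IR = (Rp − Rb) / TE = (13.77% − 5.43%) / 6.56% = 8.34% / 6.56% = 1.2713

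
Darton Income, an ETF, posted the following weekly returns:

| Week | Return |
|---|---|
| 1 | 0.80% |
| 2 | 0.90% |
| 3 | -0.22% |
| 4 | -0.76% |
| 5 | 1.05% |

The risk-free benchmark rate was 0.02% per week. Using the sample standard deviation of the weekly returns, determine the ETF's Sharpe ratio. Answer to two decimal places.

0.42

r̄ = (0.8 + 0.9 − 0.22 − 0.76 + 1.05) / 5 = 1.770 / 5 = 0.3540%
Sample std dev = √[2.5519 / 4] = 0.7987%
Sharpe = (r̄ − rf) / σ = (0.3540 − 0.02) / 0.7987 = 0.3340 / 0.7987 = 0.4182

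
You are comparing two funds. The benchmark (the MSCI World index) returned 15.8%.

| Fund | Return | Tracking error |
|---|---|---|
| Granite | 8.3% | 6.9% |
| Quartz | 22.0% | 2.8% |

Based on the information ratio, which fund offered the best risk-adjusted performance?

Quartz

Granite: IR = (8.3% − 15.8%) / 6.9% = -1.087
Quartz: IR = (22.0% − 15.8%) / 2.8% = 2.214
Highest: Quartz (2.214).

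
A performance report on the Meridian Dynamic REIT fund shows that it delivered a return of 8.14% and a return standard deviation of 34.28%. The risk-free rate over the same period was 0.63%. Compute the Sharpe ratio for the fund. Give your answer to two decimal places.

Sharpe = (Rp − Rf) / σp = (8.14% − 0.63%) / 34.28% = 7.51% / 34.28% = 0.2191

0.22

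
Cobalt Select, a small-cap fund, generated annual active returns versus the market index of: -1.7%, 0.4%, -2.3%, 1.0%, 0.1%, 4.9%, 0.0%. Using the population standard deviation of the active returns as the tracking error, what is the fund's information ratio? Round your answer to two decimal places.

0.16

μ = (-1.7 + 0.4 − 2.3 + 1 + 0.1 + 4.9 + 0) / 7 = 2.40 / 7 = 0.3429%
Population std dev = √[32.5371 / 7] = 2.1560%
IR = μ / tracking error = 0.3429 / 2.1560 = 0.1590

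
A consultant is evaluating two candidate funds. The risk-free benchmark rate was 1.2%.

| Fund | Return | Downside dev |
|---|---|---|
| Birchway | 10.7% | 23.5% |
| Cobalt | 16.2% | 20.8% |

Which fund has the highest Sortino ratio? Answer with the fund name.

Birchway: Sortino ratio = (10.7% − 1.2%) / 23.5% = 0.404
Cobalt: Sortino ratio = (16.2% − 1.2%) / 20.8% = 0.721
Highest: Cobalt (0.721).

Cobalt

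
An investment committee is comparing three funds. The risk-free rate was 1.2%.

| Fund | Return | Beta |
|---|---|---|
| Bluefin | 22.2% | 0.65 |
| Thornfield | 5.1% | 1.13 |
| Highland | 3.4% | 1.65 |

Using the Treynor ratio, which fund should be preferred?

Bluefin: Treynor = (22.2% − 1.2%) / 0.65 = 32.308
Thornfield: Treynor = (5.1% − 1.2%) / 1.13 = 3.451
Highland: Treynor = (3.4% − 1.2%) / 1.65 = 1.333
Highest: Bluefin (32.308).

Bluefin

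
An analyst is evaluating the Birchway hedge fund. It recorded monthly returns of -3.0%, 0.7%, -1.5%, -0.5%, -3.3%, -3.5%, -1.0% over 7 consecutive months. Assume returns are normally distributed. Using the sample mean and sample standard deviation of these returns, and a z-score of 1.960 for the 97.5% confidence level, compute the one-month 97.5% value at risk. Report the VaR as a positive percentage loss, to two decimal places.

r̄ = (-3 + 0.7 − 1.5 − 0.5 − 3.3 − 3.5 − 1) / 7 = -12.10 / 7 = -1.7286%
Sample σ = √[Σ(r − r̄)² / 6] = √[15.2143 / 6] = √2.5357 = 1.5924%
VaR = −(r̄ − z·σ) = −(-1.7286 − 1.960 × 1.5924) = −(-4.8497) = 4.8497%

4.85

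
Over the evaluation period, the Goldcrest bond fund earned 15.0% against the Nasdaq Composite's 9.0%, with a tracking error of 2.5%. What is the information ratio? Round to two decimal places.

IR = (Rp − Rb) / TE = (15.0% − 9.0%) / 2.5% = 6.00% / 2.5% = 2.4000

2.40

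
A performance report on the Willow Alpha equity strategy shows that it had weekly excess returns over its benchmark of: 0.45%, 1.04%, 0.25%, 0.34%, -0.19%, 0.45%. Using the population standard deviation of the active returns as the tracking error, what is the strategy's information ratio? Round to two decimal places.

1.08

r̄ = (0.45 + 1.04 + 0.25 + 0.34 − 0.19 + 0.45) / 6 = 2.340 / 6 = 0.3900%
Σ(r − r̄)² = (0.45 − 0.3900)² + (1.04 − 0.3900)² + (0.25 − 0.3900)² + … = 0.7882
population σ = √(0.7882 / 6) = √0.1314 = 0.3625%
IR = r̄ / tracking error = 0.3900 / 0.3625 = 1.0759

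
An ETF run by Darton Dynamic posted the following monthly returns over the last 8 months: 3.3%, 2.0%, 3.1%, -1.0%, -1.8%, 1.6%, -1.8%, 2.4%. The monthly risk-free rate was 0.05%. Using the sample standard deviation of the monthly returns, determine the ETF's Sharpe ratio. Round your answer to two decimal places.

0.43

r̄ = (3.3 + 2 + 3.1 − 1 − 1.8 + 1.6 − 1.8 + 2.4) / 8 = 0.9750%
Sample σ = √[Σ(r − r̄)² / 7] = √[32.6950 / 7] = √4.6707 = 2.1612%
Sharpe = (r̄ − rf) / σ = (0.9750 − 0.05) / 2.1612 = 0.9250 / 2.1612 = 0.4280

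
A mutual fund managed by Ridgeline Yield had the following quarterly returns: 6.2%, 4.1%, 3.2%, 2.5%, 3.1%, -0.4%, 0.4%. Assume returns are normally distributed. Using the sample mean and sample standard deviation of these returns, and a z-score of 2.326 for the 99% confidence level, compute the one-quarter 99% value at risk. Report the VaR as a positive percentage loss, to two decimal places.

2.43

r̄ = (6.2 + 4.1 + 3.2 + 2.5 + 3.1 − 0.4 + 0.4) / 7 = 2.7286%
Sample σ = √[Σ(r − r̄)² / 6] = √[29.5543 / 6] = √4.9257 = 2.2194%
VaR = −(r̄ − z·σ) = −(2.7286 − 2.326 × 2.2194) = −(-2.4337) = 2.4337%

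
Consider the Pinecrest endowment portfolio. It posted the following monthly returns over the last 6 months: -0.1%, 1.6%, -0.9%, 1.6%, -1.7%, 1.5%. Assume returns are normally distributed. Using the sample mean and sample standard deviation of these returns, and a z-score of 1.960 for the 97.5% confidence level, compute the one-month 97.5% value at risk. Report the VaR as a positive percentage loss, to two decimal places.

2.50

Mean return μ = 2.00 / 6 = 0.3333%
Sample std dev = √[10.4133 / 5] = 1.4431%
VaR = −(μ − z·σ) = −(0.3333 − 1.960 × 1.4431) = −(-2.4952) = 2.4952%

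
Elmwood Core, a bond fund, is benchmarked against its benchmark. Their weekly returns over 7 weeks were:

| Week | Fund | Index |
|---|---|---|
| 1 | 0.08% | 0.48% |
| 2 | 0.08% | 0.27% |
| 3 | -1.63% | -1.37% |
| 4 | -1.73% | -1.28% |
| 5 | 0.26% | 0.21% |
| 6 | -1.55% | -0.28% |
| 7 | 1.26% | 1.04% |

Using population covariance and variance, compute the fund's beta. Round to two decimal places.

1.20

r̄p = -0.4614%,  r̄m = -0.1329%
Cov = Σ(rp − r̄p)(rm − r̄m) / 7 = 0.8396
Var(rm) = Σ(rm − r̄m)² / 7 = 0.6999
β = Cov / Var = 0.8396 / 0.6999 = 1.1996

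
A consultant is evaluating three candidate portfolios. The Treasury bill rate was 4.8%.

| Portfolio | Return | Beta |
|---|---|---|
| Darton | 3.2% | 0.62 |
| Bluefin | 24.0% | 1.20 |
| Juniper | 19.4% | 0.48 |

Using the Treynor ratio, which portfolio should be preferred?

Juniper

Darton: Treynor = (3.2% − 4.8%) / 0.62 = -2.581
Bluefin: Treynor = (24.0% − 4.8%) / 1.20 = 16.000
Juniper: Treynor = (19.4% − 4.8%) / 0.48 = 30.417
Highest: Juniper (30.417).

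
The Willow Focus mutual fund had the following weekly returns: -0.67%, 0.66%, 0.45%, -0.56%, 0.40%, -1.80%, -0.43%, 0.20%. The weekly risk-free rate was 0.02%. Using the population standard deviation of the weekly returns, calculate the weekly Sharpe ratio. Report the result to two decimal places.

-0.31

μ = (-0.67 + 0.66 + 0.45 − 0.56 + 0.4 − 1.8 − 0.43 + 0.2) / 8 = -1.750 / 8 = -0.2188%
Population std dev = √[4.6427 / 8] = 0.7618%
Sharpe = (μ − rf) / σ = (-0.2188 − 0.02) / 0.7618 = -0.2388 / 0.7618 = -0.3135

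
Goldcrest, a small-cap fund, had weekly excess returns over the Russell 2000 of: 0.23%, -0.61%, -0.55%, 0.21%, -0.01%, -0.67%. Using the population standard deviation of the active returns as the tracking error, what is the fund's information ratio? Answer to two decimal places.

-0.60

Mean return r̄ = -1.400 / 6 = -0.2333%
Population std dev = √[0.8939 / 6] = 0.3860%
IR = r̄ / tracking error = -0.2333 / 0.3860 = -0.6044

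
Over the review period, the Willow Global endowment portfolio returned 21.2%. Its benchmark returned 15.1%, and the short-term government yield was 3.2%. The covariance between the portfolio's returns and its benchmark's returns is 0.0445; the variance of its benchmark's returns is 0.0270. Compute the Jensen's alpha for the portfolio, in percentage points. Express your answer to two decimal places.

-1.61

β = Cov / Var = 0.0445 / 0.0270 = 1.6481
E[R] = Rf + β(Rm − Rf) = 3.2% + 1.6481 × (15.1% − 3.2%) = 22.8124%
α = Rp − E[R] = 21.2% − 22.8124% = -1.6124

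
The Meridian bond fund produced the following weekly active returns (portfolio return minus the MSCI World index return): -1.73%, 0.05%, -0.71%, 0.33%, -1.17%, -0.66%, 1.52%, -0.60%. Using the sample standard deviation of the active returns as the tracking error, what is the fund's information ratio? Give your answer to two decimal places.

-0.37

r̄ = (-1.73 + 0.05 − 0.71 + 0.33 − 1.17 − 0.66 + 1.52 − 0.6) / 8 = -2.970 / 8 = -0.3713%
Σ(r − r̄)² = 6.9807; sample σ = √(6.9807/7) = 0.9986%
IR = r̄ / tracking error = -0.3713 / 0.9986 = -0.3718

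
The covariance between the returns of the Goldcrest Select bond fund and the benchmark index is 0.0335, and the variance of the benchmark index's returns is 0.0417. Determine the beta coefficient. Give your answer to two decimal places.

0.80

β = Cov(Rp, Rm) / Var(Rm) = 0.0335 / 0.0417 = 0.8034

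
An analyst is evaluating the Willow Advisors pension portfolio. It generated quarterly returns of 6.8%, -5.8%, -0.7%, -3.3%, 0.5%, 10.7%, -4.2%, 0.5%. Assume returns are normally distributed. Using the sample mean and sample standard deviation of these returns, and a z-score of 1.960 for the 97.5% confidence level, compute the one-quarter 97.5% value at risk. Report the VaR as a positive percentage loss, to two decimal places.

Mean return μ = 4.50 / 8 = 0.5625%
Sample std dev = √[221.3588 / 7] = 5.6234%
VaR = −(μ − z·σ) = −(0.5625 − 1.960 × 5.6234) = −(-10.4594) = 10.4594%

10.46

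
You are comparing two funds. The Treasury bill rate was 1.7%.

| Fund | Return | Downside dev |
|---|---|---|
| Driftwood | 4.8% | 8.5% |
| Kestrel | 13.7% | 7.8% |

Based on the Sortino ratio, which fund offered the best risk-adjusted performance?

Driftwood: Sortino ratio = (4.8% − 1.7%) / 8.5% = 0.365
Kestrel: Sortino ratio = (13.7% − 1.7%) / 7.8% = 1.538
Highest: Kestrel (1.538).

Kestrel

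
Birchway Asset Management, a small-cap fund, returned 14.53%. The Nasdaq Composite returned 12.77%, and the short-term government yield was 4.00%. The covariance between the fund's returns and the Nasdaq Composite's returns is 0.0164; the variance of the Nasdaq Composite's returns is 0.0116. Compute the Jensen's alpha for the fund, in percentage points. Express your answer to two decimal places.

-1.87

β = Cov / Var = 0.0164 / 0.0116 = 1.4138
E[R] = Rf + β(Rm − Rf) = 4.00% + 1.4138 × (12.77% − 4.00%) = 16.3990%
α = Rp − E[R] = 14.53% − 16.3990% = -1.8690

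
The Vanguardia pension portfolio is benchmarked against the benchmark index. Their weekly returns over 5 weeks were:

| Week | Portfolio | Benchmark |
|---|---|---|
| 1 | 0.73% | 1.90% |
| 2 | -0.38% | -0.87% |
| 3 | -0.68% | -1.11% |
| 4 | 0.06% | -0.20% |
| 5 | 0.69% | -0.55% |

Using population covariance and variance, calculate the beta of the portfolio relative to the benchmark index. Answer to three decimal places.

0.371

r̄p = 0.0840%,  r̄m = -0.1660%
Cov = Σ(rp − r̄p)(rm − r̄m) / 5 = 0.4301
Var(rm) = Σ(rm − r̄m)² / 5 = 1.1607
β = Cov / Var = 0.4301 / 1.1607 = 0.3706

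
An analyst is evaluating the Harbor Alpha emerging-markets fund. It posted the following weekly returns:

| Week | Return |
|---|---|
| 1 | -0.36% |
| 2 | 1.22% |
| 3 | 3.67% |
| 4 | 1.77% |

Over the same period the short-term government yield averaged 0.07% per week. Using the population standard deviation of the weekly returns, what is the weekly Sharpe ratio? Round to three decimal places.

Mean return r̄ = 6.300 / 4 = 1.5750%
Σ(r − r̄)² = (-0.36 − 1.5750)² + (1.22 − 1.5750)² + … = 8.2973
population σ = √(8.2973 / 4) = √2.0743 = 1.4402%
Sharpe = (r̄ − rf) / σ = (1.5750 − 0.07) / 1.4402 = 1.5050 / 1.4402 = 1.0450

1.045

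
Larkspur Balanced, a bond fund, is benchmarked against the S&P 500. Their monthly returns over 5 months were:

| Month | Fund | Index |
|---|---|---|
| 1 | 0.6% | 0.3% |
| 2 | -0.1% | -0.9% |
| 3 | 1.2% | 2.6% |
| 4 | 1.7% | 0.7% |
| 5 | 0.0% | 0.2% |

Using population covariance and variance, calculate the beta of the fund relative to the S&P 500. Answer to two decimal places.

0.40

r̄p = 0.6800%,  r̄m = 0.5800%
Cov = Σ(rp − r̄p)(rm − r̄m) / 5 = 0.5216
Var(rm) = Σ(rm − r̄m)² / 5 = 1.3016
β = Cov / Var = 0.5216 / 1.3016 = 0.4007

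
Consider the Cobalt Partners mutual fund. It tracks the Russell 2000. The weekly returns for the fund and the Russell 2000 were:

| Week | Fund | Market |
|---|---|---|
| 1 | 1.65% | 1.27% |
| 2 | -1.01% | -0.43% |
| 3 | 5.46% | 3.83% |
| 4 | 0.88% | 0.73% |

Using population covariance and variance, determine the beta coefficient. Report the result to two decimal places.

r̄p = 1.7450%,  r̄m = 1.3500%
Cov = Σ(rp − r̄p)(rm − r̄m) / 4 = 3.6653
Var(rm) = Σ(rm − r̄m)² / 4 = 2.4274
β = Cov / Var = 3.6653 / 2.4274 = 1.5100

1.51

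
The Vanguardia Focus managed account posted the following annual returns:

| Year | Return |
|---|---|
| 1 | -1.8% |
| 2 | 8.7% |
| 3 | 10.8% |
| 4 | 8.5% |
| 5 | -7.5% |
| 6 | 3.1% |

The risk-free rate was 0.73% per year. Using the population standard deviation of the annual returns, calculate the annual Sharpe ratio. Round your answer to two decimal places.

0.45

μ = (-1.8 + 8.7 + 10.8 + 8.5 − 7.5 + 3.1) / 6 = 21.80 / 6 = 3.6333%
Σ(r − μ)² = 254.4733; population σ = √(254.4733/6) = 6.5125%
Sharpe = (μ − rf) / σ = (3.6333 − 0.73) / 6.5125 = 2.9033 / 6.5125 = 0.4458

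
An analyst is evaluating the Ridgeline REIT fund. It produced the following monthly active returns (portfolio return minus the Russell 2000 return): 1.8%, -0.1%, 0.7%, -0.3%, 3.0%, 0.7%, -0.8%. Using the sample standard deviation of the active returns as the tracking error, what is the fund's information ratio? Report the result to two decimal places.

0.54

μ = (1.8 − 0.1 + 0.7 − 0.3 + 3 + 0.7 − 0.8) / 7 = 0.7143%
Sample std dev = √[10.3886 / 6] = 1.3158%
IR = μ / tracking error = 0.7143 / 1.3158 = 0.5429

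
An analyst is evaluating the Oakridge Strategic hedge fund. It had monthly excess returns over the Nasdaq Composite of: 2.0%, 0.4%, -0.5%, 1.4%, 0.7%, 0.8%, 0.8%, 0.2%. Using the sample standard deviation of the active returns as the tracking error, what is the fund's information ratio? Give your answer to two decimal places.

0.96

Mean return r̄ = 5.80 / 8 = 0.7250%
Σ(r − r̄)² = 3.9750; sample σ = √(3.9750/7) = 0.7536%
IR = r̄ / tracking error = 0.7250 / 0.7536 = 0.9620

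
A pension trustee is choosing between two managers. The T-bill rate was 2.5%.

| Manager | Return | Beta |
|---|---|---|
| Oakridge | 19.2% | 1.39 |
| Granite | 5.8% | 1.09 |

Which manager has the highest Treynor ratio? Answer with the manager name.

Oakridge: Treynor = (19.2% − 2.5%) / 1.39 = 12.014
Granite: Treynor = (5.8% − 2.5%) / 1.09 = 3.028
Highest: Oakridge (12.014).

Oakridge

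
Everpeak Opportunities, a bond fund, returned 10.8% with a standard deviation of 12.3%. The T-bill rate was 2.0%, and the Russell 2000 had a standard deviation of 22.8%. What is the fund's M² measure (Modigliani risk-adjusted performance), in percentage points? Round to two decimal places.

18.31

Sharpe = (Rp − Rf) / σp = (10.8% − 2.0%) / 12.3% = 0.7154
M² = Rf + Sharpe × σm = 2.0% + 0.7154 × 22.8% = 18.3111%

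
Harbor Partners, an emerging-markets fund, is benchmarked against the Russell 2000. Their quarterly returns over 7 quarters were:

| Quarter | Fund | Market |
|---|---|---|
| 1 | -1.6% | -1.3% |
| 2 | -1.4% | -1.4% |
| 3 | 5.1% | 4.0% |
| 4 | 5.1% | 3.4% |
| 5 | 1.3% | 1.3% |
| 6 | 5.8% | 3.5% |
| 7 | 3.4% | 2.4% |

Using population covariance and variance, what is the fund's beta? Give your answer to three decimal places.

r̄p = 2.5286%,  r̄m = 1.7000%
Cov = Σ(rp − r̄p)(rm − r̄m) / 7 = 5.9771
Var(rm) = Σ(rm − r̄m)² / 7 = 4.3829
β = Cov / Var = 5.9771 / 4.3829 = 1.3637

1.364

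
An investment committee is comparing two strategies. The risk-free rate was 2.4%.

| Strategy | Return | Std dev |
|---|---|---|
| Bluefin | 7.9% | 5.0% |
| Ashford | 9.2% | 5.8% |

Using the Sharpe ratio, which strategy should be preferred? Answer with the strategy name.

Ashford

Bluefin: Sharpe ratio = (7.9% − 2.4%) / 5.0% = 1.100
Ashford: Sharpe ratio = (9.2% − 2.4%) / 5.8% = 1.172
Highest: Ashford (1.172).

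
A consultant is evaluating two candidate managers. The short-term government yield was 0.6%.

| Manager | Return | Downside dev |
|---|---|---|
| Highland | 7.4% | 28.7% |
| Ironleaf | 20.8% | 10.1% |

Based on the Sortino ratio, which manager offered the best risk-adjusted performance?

Highland: Sortino ratio = (7.4% − 0.6%) / 28.7% = 0.237
Ironleaf: Sortino ratio = (20.8% − 0.6%) / 10.1% = 2.000
Highest: Ironleaf (2.000).

Ironleaf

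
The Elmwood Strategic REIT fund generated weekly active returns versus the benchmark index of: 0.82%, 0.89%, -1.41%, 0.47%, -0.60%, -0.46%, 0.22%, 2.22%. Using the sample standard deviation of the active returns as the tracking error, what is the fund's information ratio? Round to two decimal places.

μ = (0.82 + 0.89 − 1.41 + 0.47 − 0.6 − 0.46 + 0.22 + 2.22) / 8 = 0.2688%
Σ(r − μ)² = (0.82 − 0.2688)² + (0.89 − 0.2688)² + … = 8.6441
σ = √[8.6441 / 7] = 1.1112%
IR = μ / tracking error = 0.2688 / 1.1112 = 0.2419

0.24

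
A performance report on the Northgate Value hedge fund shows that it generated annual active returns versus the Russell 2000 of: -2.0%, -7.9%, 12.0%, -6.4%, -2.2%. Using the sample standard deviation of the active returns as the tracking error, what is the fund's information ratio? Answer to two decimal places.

-0.17

r̄ = (-2 − 7.9 + 12 − 6.4 − 2.2) / 5 = -1.3000%
Σ(r − r̄)² = (-2 − (-1.3000))² + (-7.9 − (-1.3000))² + (12 − (-1.3000))² + … = 247.7600
sample σ = √(247.7600 / 4) = √61.9400 = 7.8702%
IR = r̄ / tracking error = -1.3000 / 7.8702 = -0.1652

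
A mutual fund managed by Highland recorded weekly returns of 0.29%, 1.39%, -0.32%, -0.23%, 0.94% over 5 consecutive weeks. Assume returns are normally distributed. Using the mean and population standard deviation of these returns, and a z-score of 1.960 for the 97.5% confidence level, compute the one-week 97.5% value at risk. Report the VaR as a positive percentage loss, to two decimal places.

Mean return μ = 2.070 / 5 = 0.4140%
Population std dev = √[2.1981 / 5] = 0.6630%
VaR = −(μ − z·σ) = −(0.4140 − 1.960 × 0.6630) = −(-0.8855) = 0.8855%

0.89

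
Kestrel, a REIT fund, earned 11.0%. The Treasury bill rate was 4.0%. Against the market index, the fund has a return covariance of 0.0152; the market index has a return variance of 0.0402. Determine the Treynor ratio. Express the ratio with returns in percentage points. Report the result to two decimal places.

β = Cov / Var = 0.0152 / 0.0402 = 0.3781
Treynor = (Rp − Rf) / β = (11.0% − 4.0%) / 0.3781 = 7.00 / 0.3781 = 18.5136

18.51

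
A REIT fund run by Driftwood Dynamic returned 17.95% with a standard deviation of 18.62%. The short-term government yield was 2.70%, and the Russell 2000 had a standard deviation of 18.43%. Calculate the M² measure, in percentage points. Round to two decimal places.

17.79

Sharpe = (Rp − Rf) / σp = (17.95% − 2.70%) / 18.62% = 0.8190
M² = Rf + Sharpe × σm = 2.70% + 0.8190 × 18.43% = 17.7942%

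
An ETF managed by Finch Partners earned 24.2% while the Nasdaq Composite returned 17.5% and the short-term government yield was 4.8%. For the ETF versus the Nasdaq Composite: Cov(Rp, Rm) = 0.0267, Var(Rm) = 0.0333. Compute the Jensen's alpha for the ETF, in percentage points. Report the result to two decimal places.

β = Cov / Var = 0.0267 / 0.0333 = 0.8018
E[R] = Rf + β(Rm − Rf) = 4.8% + 0.8018 × (17.5% − 4.8%) = 14.9829%
α = Rp − E[R] = 24.2% − 14.9829% = 9.2171

9.22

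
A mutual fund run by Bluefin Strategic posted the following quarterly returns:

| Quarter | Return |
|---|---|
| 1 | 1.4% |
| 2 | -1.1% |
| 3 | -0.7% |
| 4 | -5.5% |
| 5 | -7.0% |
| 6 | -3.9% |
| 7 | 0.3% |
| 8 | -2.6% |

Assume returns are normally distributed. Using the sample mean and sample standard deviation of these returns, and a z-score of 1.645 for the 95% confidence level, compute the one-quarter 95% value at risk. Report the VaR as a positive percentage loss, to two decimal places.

7.18

r̄ = (1.4 − 1.1 − 0.7 − 5.5 − 7 − 3.9 + 0.3 − 2.6) / 8 = -2.3875%
Sample σ = √[Σ(r − r̄)² / 7] = √[59.3688 / 7] = √8.4813 = 2.9123%
VaR = −(r̄ − z·σ) = −(-2.3875 − 1.645 × 2.9123) = −(-7.1782) = 7.1782%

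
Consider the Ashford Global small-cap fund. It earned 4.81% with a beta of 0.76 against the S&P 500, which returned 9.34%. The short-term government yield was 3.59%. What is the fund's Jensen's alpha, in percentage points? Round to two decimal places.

-3.15

CAPM expected return = Rf + β(Rm − Rf) = 3.59% + 0.76 × (9.34% − 3.59%) = 3.59 + 0.76 × 5.75 = 7.9600%
Jensen's α = Rp − E[R] = 4.81% − 7.9600% = -3.1500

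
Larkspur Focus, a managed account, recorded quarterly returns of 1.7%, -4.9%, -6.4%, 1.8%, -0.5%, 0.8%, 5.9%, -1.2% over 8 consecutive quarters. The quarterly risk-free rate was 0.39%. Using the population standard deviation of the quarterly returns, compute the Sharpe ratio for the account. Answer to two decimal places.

μ = (1.7 − 4.9 − 6.4 + 1.8 − 0.5 + 0.8 + 5.9 − 1.2) / 8 = -0.3500%
Σ(r − μ)² = 107.2600; population σ = √(107.2600/8) = 3.6616%
Sharpe = (μ − rf) / σ = (-0.3500 − 0.39) / 3.6616 = -0.7400 / 3.6616 = -0.2021

-0.20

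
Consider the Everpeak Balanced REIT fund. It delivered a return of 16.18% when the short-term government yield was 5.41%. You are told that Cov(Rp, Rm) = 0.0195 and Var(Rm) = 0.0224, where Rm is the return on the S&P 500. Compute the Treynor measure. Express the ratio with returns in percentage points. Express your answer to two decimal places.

12.37

β = Cov / Var = 0.0195 / 0.0224 = 0.8705
Treynor = (Rp − Rf) / β = (16.18% − 5.41%) / 0.8705 = 10.77 / 0.8705 = 12.3722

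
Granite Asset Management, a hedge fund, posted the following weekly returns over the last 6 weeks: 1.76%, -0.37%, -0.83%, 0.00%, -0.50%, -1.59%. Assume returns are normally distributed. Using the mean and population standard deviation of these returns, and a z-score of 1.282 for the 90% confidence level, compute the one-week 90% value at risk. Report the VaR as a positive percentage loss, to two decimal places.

1.57

r̄ = (1.76 − 0.37 − 0.83 + 0 − 0.5 − 1.59) / 6 = -1.530 / 6 = -0.2550%
Population std dev = √[6.3114 / 6] = 1.0256%
VaR = −(r̄ − z·σ) = −(-0.2550 − 1.282 × 1.0256) = −(-1.5698) = 1.5698%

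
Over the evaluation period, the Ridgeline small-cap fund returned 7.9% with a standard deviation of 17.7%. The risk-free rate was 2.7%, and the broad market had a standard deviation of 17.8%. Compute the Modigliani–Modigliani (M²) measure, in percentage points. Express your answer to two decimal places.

7.93

Sharpe = (Rp − Rf) / σp = (7.9% − 2.7%) / 17.7% = 0.2938
M² = Rf + Sharpe × σm = 2.7% + 0.2938 × 17.8% = 7.9296%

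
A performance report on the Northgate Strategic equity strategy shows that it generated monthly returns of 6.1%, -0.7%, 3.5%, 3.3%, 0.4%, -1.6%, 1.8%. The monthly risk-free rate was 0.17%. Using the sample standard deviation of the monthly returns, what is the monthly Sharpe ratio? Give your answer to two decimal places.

0.62

Mean return r̄ = 12.80 / 7 = 1.8286%
Sample σ = √[Σ(r − r̄)² / 6] = √[43.3943 / 6] = √7.2324 = 2.6893%
Sharpe = (r̄ − rf) / σ = (1.8286 − 0.17) / 2.6893 = 1.6586 / 2.6893 = 0.6167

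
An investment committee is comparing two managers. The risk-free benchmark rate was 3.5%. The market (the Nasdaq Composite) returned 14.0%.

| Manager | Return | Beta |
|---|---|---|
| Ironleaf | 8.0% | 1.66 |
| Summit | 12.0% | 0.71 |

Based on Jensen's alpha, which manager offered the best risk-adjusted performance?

Ironleaf: α = 8.0% − [3.5% + 1.66 × (14.0% − 3.5%)] = -12.930
Summit: α = 12.0% − [3.5% + 0.71 × (14.0% − 3.5%)] = 1.045
Highest: Summit (1.045).

Summit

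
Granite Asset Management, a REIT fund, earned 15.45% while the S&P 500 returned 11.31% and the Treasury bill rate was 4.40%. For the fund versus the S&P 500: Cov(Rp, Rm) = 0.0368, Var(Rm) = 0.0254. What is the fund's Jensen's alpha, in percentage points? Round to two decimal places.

1.04

β = Cov / Var = 0.0368 / 0.0254 = 1.4488
E[R] = Rf + β(Rm − Rf) = 4.40% + 1.4488 × (11.31% − 4.40%) = 14.4112%
α = Rp − E[R] = 15.45% − 14.4112% = 1.0388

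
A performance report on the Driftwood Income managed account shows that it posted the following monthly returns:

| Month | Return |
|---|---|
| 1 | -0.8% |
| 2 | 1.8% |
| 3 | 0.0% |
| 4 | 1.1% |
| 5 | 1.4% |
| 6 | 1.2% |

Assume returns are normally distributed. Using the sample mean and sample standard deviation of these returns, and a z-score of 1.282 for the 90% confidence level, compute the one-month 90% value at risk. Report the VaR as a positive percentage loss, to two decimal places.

0.47

Mean return r̄ = 4.70 / 6 = 0.7833%
Σ(r − r̄)² = 4.8083; sample σ = √(4.8083/5) = 0.9806%
VaR = −(r̄ − z·σ) = −(0.7833 − 1.282 × 0.9806) = −(-0.4738) = 0.4738%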